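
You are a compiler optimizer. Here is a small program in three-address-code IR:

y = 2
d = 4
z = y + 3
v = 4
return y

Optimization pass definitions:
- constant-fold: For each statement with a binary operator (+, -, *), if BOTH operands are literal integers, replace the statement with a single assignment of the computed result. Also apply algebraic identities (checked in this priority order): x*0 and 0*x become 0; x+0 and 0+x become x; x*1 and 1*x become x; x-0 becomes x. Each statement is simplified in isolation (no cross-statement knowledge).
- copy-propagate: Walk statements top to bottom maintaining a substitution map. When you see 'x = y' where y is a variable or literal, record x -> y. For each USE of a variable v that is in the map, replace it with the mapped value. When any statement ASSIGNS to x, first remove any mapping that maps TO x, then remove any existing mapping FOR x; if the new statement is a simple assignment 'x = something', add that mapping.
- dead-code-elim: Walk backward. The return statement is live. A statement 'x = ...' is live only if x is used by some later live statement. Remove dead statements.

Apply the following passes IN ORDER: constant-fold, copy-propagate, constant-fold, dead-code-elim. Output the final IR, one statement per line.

Answer: return 2

Derivation:
Initial IR:
  y = 2
  d = 4
  z = y + 3
  v = 4
  return y
After constant-fold (5 stmts):
  y = 2
  d = 4
  z = y + 3
  v = 4
  return y
After copy-propagate (5 stmts):
  y = 2
  d = 4
  z = 2 + 3
  v = 4
  return 2
After constant-fold (5 stmts):
  y = 2
  d = 4
  z = 5
  v = 4
  return 2
After dead-code-elim (1 stmts):
  return 2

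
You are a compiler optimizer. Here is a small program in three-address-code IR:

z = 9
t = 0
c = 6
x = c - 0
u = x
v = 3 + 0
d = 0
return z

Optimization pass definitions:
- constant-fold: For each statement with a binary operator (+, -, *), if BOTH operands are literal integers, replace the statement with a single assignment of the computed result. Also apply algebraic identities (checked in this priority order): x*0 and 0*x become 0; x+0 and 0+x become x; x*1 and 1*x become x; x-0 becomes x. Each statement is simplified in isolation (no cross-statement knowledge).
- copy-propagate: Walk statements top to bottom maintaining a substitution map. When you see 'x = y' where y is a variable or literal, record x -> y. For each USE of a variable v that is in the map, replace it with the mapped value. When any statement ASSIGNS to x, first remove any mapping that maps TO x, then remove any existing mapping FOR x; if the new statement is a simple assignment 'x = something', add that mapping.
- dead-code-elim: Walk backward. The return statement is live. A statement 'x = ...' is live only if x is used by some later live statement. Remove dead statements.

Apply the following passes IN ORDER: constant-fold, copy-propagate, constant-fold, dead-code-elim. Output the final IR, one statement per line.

Answer: return 9

Derivation:
Initial IR:
  z = 9
  t = 0
  c = 6
  x = c - 0
  u = x
  v = 3 + 0
  d = 0
  return z
After constant-fold (8 stmts):
  z = 9
  t = 0
  c = 6
  x = c
  u = x
  v = 3
  d = 0
  return z
After copy-propagate (8 stmts):
  z = 9
  t = 0
  c = 6
  x = 6
  u = 6
  v = 3
  d = 0
  return 9
After constant-fold (8 stmts):
  z = 9
  t = 0
  c = 6
  x = 6
  u = 6
  v = 3
  d = 0
  return 9
After dead-code-elim (1 stmts):
  return 9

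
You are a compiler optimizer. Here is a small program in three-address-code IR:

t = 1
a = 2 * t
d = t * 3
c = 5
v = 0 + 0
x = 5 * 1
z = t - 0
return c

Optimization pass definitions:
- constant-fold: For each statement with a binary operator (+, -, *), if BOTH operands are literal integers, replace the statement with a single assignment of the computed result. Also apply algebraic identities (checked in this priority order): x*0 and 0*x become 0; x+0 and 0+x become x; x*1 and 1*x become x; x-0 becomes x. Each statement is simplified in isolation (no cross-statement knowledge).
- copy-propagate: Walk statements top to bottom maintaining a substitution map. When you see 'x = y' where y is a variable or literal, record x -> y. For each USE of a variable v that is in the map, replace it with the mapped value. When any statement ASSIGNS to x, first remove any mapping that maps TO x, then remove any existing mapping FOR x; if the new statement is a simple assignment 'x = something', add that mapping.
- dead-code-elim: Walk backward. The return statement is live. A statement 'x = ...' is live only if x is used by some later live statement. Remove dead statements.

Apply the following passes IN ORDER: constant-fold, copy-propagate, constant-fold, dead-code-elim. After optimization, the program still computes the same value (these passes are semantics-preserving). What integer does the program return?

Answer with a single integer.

Answer: 5

Derivation:
Initial IR:
  t = 1
  a = 2 * t
  d = t * 3
  c = 5
  v = 0 + 0
  x = 5 * 1
  z = t - 0
  return c
After constant-fold (8 stmts):
  t = 1
  a = 2 * t
  d = t * 3
  c = 5
  v = 0
  x = 5
  z = t
  return c
After copy-propagate (8 stmts):
  t = 1
  a = 2 * 1
  d = 1 * 3
  c = 5
  v = 0
  x = 5
  z = 1
  return 5
After constant-fold (8 stmts):
  t = 1
  a = 2
  d = 3
  c = 5
  v = 0
  x = 5
  z = 1
  return 5
After dead-code-elim (1 stmts):
  return 5
Evaluate:
  t = 1  =>  t = 1
  a = 2 * t  =>  a = 2
  d = t * 3  =>  d = 3
  c = 5  =>  c = 5
  v = 0 + 0  =>  v = 0
  x = 5 * 1  =>  x = 5
  z = t - 0  =>  z = 1
  return c = 5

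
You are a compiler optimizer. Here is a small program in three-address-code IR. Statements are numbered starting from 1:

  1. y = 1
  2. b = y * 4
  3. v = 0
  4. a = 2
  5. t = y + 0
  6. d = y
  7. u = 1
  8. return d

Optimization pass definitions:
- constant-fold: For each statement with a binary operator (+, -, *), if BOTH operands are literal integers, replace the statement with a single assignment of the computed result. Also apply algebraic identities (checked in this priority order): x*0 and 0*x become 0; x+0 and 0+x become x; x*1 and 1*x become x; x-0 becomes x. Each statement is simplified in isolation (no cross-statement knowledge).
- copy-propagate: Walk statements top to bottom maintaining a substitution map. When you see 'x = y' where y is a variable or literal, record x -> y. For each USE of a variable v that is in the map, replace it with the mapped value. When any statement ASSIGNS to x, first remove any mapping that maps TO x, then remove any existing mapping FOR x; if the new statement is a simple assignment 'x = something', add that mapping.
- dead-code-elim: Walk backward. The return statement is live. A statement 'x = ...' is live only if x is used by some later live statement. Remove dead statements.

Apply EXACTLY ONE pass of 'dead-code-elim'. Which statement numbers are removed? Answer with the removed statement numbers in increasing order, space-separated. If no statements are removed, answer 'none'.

Answer: 2 3 4 5 7

Derivation:
Backward liveness scan:
Stmt 1 'y = 1': KEEP (y is live); live-in = []
Stmt 2 'b = y * 4': DEAD (b not in live set ['y'])
Stmt 3 'v = 0': DEAD (v not in live set ['y'])
Stmt 4 'a = 2': DEAD (a not in live set ['y'])
Stmt 5 't = y + 0': DEAD (t not in live set ['y'])
Stmt 6 'd = y': KEEP (d is live); live-in = ['y']
Stmt 7 'u = 1': DEAD (u not in live set ['d'])
Stmt 8 'return d': KEEP (return); live-in = ['d']
Removed statement numbers: [2, 3, 4, 5, 7]
Surviving IR:
  y = 1
  d = y
  return d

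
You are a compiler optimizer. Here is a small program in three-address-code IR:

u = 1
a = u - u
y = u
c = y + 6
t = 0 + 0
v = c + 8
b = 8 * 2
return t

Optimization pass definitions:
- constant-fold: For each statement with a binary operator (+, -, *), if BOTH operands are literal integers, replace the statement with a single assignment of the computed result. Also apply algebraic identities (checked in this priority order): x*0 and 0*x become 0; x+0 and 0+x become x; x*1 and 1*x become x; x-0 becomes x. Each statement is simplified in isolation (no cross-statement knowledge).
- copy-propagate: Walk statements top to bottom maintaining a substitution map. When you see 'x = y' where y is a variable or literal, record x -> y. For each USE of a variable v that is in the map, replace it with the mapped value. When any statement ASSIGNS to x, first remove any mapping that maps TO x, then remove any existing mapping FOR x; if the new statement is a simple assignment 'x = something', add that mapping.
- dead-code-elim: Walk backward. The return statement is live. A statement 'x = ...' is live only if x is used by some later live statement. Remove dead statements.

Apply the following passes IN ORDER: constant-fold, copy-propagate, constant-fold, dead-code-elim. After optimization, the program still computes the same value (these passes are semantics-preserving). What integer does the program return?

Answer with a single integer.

Initial IR:
  u = 1
  a = u - u
  y = u
  c = y + 6
  t = 0 + 0
  v = c + 8
  b = 8 * 2
  return t
After constant-fold (8 stmts):
  u = 1
  a = u - u
  y = u
  c = y + 6
  t = 0
  v = c + 8
  b = 16
  return t
After copy-propagate (8 stmts):
  u = 1
  a = 1 - 1
  y = 1
  c = 1 + 6
  t = 0
  v = c + 8
  b = 16
  return 0
After constant-fold (8 stmts):
  u = 1
  a = 0
  y = 1
  c = 7
  t = 0
  v = c + 8
  b = 16
  return 0
After dead-code-elim (1 stmts):
  return 0
Evaluate:
  u = 1  =>  u = 1
  a = u - u  =>  a = 0
  y = u  =>  y = 1
  c = y + 6  =>  c = 7
  t = 0 + 0  =>  t = 0
  v = c + 8  =>  v = 15
  b = 8 * 2  =>  b = 16
  return t = 0

Answer: 0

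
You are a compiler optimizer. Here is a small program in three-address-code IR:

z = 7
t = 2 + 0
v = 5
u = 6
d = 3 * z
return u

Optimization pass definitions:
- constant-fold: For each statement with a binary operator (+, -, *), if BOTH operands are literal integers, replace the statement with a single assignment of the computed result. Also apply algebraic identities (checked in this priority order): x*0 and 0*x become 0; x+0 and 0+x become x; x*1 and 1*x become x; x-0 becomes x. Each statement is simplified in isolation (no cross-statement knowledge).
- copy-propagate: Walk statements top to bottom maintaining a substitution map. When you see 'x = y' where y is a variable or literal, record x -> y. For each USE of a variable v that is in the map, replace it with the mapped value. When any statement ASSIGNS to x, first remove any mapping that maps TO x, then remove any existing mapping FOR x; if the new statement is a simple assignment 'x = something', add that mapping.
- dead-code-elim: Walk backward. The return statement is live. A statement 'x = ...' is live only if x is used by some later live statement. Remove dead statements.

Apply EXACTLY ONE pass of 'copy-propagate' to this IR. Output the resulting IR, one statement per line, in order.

Answer: z = 7
t = 2 + 0
v = 5
u = 6
d = 3 * 7
return 6

Derivation:
Applying copy-propagate statement-by-statement:
  [1] z = 7  (unchanged)
  [2] t = 2 + 0  (unchanged)
  [3] v = 5  (unchanged)
  [4] u = 6  (unchanged)
  [5] d = 3 * z  -> d = 3 * 7
  [6] return u  -> return 6
Result (6 stmts):
  z = 7
  t = 2 + 0
  v = 5
  u = 6
  d = 3 * 7
  return 6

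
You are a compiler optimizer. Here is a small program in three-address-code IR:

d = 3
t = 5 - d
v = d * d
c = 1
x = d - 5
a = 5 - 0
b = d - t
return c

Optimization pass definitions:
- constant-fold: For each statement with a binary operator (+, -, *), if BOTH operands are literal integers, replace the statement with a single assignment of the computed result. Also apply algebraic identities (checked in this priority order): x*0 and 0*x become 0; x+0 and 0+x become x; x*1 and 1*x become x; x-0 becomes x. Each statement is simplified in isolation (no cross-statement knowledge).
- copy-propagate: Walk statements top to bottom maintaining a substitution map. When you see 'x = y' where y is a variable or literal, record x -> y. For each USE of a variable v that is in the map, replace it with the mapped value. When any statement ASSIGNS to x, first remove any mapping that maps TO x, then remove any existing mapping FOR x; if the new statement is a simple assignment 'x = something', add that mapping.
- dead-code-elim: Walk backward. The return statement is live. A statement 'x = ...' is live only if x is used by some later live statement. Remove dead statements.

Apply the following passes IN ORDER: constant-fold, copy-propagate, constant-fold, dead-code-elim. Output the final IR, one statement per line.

Answer: return 1

Derivation:
Initial IR:
  d = 3
  t = 5 - d
  v = d * d
  c = 1
  x = d - 5
  a = 5 - 0
  b = d - t
  return c
After constant-fold (8 stmts):
  d = 3
  t = 5 - d
  v = d * d
  c = 1
  x = d - 5
  a = 5
  b = d - t
  return c
After copy-propagate (8 stmts):
  d = 3
  t = 5 - 3
  v = 3 * 3
  c = 1
  x = 3 - 5
  a = 5
  b = 3 - t
  return 1
After constant-fold (8 stmts):
  d = 3
  t = 2
  v = 9
  c = 1
  x = -2
  a = 5
  b = 3 - t
  return 1
After dead-code-elim (1 stmts):
  return 1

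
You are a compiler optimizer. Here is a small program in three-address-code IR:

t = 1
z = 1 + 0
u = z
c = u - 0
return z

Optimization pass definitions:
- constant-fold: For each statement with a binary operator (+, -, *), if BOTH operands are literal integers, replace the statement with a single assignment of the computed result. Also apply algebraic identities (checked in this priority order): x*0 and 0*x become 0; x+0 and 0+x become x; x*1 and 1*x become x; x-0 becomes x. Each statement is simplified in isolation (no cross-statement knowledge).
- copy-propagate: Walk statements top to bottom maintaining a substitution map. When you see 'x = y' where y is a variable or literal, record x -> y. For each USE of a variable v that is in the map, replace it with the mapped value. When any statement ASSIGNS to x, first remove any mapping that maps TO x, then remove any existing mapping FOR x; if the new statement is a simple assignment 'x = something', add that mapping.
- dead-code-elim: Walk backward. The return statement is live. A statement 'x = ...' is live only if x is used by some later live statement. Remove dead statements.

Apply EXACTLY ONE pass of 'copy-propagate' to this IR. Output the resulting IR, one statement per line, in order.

Answer: t = 1
z = 1 + 0
u = z
c = z - 0
return z

Derivation:
Applying copy-propagate statement-by-statement:
  [1] t = 1  (unchanged)
  [2] z = 1 + 0  (unchanged)
  [3] u = z  (unchanged)
  [4] c = u - 0  -> c = z - 0
  [5] return z  (unchanged)
Result (5 stmts):
  t = 1
  z = 1 + 0
  u = z
  c = z - 0
  return z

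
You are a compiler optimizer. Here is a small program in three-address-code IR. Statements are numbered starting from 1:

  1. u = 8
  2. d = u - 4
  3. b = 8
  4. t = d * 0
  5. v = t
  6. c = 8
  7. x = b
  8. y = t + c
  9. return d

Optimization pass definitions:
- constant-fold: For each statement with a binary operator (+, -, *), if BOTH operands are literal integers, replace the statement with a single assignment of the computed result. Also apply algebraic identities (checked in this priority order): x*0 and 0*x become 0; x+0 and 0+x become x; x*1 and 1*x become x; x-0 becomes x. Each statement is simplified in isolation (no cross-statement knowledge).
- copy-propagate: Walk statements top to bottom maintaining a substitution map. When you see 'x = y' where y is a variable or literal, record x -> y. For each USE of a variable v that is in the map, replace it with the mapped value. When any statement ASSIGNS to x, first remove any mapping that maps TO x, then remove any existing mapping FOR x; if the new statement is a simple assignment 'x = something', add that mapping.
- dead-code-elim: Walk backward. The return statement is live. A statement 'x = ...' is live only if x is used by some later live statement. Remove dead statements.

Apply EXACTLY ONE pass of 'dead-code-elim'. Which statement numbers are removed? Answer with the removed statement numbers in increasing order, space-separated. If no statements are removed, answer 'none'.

Backward liveness scan:
Stmt 1 'u = 8': KEEP (u is live); live-in = []
Stmt 2 'd = u - 4': KEEP (d is live); live-in = ['u']
Stmt 3 'b = 8': DEAD (b not in live set ['d'])
Stmt 4 't = d * 0': DEAD (t not in live set ['d'])
Stmt 5 'v = t': DEAD (v not in live set ['d'])
Stmt 6 'c = 8': DEAD (c not in live set ['d'])
Stmt 7 'x = b': DEAD (x not in live set ['d'])
Stmt 8 'y = t + c': DEAD (y not in live set ['d'])
Stmt 9 'return d': KEEP (return); live-in = ['d']
Removed statement numbers: [3, 4, 5, 6, 7, 8]
Surviving IR:
  u = 8
  d = u - 4
  return d

Answer: 3 4 5 6 7 8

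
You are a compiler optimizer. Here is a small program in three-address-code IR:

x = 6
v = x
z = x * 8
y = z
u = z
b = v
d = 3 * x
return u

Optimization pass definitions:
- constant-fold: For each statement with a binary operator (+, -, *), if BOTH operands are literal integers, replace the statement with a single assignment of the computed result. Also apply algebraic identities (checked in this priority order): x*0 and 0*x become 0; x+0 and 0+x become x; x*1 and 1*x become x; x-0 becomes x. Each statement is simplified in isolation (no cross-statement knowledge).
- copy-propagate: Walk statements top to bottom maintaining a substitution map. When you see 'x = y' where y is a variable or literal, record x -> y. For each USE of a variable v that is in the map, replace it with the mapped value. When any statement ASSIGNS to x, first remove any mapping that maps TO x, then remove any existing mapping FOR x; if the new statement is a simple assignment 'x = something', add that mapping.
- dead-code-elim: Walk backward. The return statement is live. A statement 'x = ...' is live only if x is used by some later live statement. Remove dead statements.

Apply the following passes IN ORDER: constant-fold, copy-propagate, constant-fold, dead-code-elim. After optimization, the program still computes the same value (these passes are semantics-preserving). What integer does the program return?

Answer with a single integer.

Answer: 48

Derivation:
Initial IR:
  x = 6
  v = x
  z = x * 8
  y = z
  u = z
  b = v
  d = 3 * x
  return u
After constant-fold (8 stmts):
  x = 6
  v = x
  z = x * 8
  y = z
  u = z
  b = v
  d = 3 * x
  return u
After copy-propagate (8 stmts):
  x = 6
  v = 6
  z = 6 * 8
  y = z
  u = z
  b = 6
  d = 3 * 6
  return z
After constant-fold (8 stmts):
  x = 6
  v = 6
  z = 48
  y = z
  u = z
  b = 6
  d = 18
  return z
After dead-code-elim (2 stmts):
  z = 48
  return z
Evaluate:
  x = 6  =>  x = 6
  v = x  =>  v = 6
  z = x * 8  =>  z = 48
  y = z  =>  y = 48
  u = z  =>  u = 48
  b = v  =>  b = 6
  d = 3 * x  =>  d = 18
  return u = 48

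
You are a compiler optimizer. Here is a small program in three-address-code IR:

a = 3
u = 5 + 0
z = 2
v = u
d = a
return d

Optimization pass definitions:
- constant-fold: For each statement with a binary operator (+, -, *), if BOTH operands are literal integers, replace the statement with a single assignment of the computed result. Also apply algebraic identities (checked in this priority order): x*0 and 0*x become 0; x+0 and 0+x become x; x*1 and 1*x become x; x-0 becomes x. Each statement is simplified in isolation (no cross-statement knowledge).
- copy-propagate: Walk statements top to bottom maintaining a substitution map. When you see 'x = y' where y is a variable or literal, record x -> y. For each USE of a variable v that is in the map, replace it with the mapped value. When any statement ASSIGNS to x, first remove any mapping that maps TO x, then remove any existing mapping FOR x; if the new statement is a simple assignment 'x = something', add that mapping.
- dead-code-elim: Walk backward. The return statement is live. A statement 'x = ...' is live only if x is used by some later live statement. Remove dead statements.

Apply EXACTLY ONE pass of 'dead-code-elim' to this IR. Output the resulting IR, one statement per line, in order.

Applying dead-code-elim statement-by-statement:
  [6] return d  -> KEEP (return); live=['d']
  [5] d = a  -> KEEP; live=['a']
  [4] v = u  -> DEAD (v not live)
  [3] z = 2  -> DEAD (z not live)
  [2] u = 5 + 0  -> DEAD (u not live)
  [1] a = 3  -> KEEP; live=[]
Result (3 stmts):
  a = 3
  d = a
  return d

Answer: a = 3
d = a
return d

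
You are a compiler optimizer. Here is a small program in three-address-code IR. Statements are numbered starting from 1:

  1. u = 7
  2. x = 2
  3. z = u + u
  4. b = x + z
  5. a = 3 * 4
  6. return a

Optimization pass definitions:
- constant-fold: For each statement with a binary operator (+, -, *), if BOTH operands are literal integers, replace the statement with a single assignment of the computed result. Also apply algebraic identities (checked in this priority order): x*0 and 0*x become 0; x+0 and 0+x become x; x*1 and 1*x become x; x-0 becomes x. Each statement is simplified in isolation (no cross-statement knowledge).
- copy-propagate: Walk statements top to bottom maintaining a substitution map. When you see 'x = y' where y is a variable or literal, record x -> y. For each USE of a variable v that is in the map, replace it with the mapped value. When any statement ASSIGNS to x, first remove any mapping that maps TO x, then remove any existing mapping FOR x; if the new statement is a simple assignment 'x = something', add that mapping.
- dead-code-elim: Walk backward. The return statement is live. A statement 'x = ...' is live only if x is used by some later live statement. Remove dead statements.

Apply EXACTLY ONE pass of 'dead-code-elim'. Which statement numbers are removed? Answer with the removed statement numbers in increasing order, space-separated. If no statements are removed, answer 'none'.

Backward liveness scan:
Stmt 1 'u = 7': DEAD (u not in live set [])
Stmt 2 'x = 2': DEAD (x not in live set [])
Stmt 3 'z = u + u': DEAD (z not in live set [])
Stmt 4 'b = x + z': DEAD (b not in live set [])
Stmt 5 'a = 3 * 4': KEEP (a is live); live-in = []
Stmt 6 'return a': KEEP (return); live-in = ['a']
Removed statement numbers: [1, 2, 3, 4]
Surviving IR:
  a = 3 * 4
  return a

Answer: 1 2 3 4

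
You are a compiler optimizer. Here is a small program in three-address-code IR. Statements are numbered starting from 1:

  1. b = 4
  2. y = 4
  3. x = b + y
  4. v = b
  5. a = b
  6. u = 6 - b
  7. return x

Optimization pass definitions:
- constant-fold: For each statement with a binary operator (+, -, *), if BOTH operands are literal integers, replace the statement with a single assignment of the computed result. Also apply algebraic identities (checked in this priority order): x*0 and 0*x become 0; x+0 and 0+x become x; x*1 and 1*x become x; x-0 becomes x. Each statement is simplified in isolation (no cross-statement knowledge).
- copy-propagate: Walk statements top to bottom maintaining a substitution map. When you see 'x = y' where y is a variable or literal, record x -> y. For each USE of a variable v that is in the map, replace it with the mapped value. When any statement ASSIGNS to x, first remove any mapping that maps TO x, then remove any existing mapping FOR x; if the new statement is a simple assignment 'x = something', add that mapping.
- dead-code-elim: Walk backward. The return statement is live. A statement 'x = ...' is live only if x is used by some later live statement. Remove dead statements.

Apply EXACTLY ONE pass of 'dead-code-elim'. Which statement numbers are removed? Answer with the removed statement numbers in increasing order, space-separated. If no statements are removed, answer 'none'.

Answer: 4 5 6

Derivation:
Backward liveness scan:
Stmt 1 'b = 4': KEEP (b is live); live-in = []
Stmt 2 'y = 4': KEEP (y is live); live-in = ['b']
Stmt 3 'x = b + y': KEEP (x is live); live-in = ['b', 'y']
Stmt 4 'v = b': DEAD (v not in live set ['x'])
Stmt 5 'a = b': DEAD (a not in live set ['x'])
Stmt 6 'u = 6 - b': DEAD (u not in live set ['x'])
Stmt 7 'return x': KEEP (return); live-in = ['x']
Removed statement numbers: [4, 5, 6]
Surviving IR:
  b = 4
  y = 4
  x = b + y
  return x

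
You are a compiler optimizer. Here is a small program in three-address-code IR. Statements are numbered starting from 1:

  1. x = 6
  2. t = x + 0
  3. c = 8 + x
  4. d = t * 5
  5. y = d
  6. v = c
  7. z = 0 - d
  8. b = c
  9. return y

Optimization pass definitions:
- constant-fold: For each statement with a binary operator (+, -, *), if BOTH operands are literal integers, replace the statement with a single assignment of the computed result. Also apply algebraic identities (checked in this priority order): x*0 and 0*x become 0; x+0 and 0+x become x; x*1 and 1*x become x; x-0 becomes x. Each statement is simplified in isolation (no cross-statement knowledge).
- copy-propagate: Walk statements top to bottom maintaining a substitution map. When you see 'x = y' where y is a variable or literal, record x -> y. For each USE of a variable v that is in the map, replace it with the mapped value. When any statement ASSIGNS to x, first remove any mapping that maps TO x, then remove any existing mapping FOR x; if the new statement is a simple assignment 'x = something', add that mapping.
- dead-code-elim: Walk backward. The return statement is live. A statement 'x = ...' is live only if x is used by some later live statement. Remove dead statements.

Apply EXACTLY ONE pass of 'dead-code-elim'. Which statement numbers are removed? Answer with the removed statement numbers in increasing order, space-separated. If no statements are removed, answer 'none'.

Backward liveness scan:
Stmt 1 'x = 6': KEEP (x is live); live-in = []
Stmt 2 't = x + 0': KEEP (t is live); live-in = ['x']
Stmt 3 'c = 8 + x': DEAD (c not in live set ['t'])
Stmt 4 'd = t * 5': KEEP (d is live); live-in = ['t']
Stmt 5 'y = d': KEEP (y is live); live-in = ['d']
Stmt 6 'v = c': DEAD (v not in live set ['y'])
Stmt 7 'z = 0 - d': DEAD (z not in live set ['y'])
Stmt 8 'b = c': DEAD (b not in live set ['y'])
Stmt 9 'return y': KEEP (return); live-in = ['y']
Removed statement numbers: [3, 6, 7, 8]
Surviving IR:
  x = 6
  t = x + 0
  d = t * 5
  y = d
  return y

Answer: 3 6 7 8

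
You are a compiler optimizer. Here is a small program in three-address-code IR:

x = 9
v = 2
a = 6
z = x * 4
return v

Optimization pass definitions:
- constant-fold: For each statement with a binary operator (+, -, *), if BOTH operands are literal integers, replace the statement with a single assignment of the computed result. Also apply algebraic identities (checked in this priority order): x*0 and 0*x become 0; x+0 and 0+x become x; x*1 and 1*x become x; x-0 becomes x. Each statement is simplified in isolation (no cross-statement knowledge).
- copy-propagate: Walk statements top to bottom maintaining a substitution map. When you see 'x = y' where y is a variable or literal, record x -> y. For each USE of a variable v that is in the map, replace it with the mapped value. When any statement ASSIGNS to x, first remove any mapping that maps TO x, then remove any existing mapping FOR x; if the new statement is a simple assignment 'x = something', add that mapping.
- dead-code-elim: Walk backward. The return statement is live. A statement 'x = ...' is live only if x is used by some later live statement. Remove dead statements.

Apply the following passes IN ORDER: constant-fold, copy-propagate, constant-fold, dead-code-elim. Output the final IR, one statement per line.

Answer: return 2

Derivation:
Initial IR:
  x = 9
  v = 2
  a = 6
  z = x * 4
  return v
After constant-fold (5 stmts):
  x = 9
  v = 2
  a = 6
  z = x * 4
  return v
After copy-propagate (5 stmts):
  x = 9
  v = 2
  a = 6
  z = 9 * 4
  return 2
After constant-fold (5 stmts):
  x = 9
  v = 2
  a = 6
  z = 36
  return 2
After dead-code-elim (1 stmts):
  return 2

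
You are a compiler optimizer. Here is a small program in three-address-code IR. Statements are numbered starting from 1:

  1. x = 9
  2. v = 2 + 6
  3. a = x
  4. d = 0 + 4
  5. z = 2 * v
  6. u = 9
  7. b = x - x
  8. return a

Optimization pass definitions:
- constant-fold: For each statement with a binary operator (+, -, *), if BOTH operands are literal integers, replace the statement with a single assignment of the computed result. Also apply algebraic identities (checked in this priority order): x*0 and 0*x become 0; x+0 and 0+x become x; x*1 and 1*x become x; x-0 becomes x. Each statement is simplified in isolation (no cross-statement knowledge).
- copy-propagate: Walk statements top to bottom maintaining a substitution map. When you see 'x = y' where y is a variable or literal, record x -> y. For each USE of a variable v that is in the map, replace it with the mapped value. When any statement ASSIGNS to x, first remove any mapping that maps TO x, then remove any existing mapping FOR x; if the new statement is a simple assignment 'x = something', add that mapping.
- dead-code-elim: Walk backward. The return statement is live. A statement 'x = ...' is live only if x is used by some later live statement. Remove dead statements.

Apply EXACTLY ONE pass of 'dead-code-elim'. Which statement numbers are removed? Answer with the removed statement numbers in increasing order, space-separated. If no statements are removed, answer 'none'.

Backward liveness scan:
Stmt 1 'x = 9': KEEP (x is live); live-in = []
Stmt 2 'v = 2 + 6': DEAD (v not in live set ['x'])
Stmt 3 'a = x': KEEP (a is live); live-in = ['x']
Stmt 4 'd = 0 + 4': DEAD (d not in live set ['a'])
Stmt 5 'z = 2 * v': DEAD (z not in live set ['a'])
Stmt 6 'u = 9': DEAD (u not in live set ['a'])
Stmt 7 'b = x - x': DEAD (b not in live set ['a'])
Stmt 8 'return a': KEEP (return); live-in = ['a']
Removed statement numbers: [2, 4, 5, 6, 7]
Surviving IR:
  x = 9
  a = x
  return a

Answer: 2 4 5 6 7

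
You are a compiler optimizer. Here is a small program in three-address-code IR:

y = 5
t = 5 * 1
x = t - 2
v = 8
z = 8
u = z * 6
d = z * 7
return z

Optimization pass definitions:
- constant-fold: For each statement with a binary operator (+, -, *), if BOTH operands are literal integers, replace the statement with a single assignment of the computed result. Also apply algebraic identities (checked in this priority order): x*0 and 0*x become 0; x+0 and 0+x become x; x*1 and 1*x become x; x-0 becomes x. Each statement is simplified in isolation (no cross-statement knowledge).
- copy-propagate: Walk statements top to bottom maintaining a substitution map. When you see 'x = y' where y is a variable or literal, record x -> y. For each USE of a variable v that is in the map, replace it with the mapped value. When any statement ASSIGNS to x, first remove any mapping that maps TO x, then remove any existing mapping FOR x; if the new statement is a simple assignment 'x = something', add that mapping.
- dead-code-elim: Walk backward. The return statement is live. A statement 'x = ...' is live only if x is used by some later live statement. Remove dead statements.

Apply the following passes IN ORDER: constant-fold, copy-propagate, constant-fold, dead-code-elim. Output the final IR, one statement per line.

Initial IR:
  y = 5
  t = 5 * 1
  x = t - 2
  v = 8
  z = 8
  u = z * 6
  d = z * 7
  return z
After constant-fold (8 stmts):
  y = 5
  t = 5
  x = t - 2
  v = 8
  z = 8
  u = z * 6
  d = z * 7
  return z
After copy-propagate (8 stmts):
  y = 5
  t = 5
  x = 5 - 2
  v = 8
  z = 8
  u = 8 * 6
  d = 8 * 7
  return 8
After constant-fold (8 stmts):
  y = 5
  t = 5
  x = 3
  v = 8
  z = 8
  u = 48
  d = 56
  return 8
After dead-code-elim (1 stmts):
  return 8

Answer: return 8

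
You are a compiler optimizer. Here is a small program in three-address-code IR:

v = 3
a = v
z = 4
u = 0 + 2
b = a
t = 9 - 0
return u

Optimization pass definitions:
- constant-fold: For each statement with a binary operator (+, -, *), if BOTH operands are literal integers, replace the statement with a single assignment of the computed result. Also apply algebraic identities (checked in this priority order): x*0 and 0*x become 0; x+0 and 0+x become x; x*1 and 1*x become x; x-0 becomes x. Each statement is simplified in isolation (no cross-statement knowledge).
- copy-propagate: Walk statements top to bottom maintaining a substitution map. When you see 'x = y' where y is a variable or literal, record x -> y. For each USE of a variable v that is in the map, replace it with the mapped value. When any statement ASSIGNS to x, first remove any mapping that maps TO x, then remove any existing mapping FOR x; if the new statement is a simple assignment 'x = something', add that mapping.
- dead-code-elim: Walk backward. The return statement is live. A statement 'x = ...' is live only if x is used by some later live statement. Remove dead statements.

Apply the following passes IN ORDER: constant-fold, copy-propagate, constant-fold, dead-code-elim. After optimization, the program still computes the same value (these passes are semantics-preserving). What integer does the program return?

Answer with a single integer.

Initial IR:
  v = 3
  a = v
  z = 4
  u = 0 + 2
  b = a
  t = 9 - 0
  return u
After constant-fold (7 stmts):
  v = 3
  a = v
  z = 4
  u = 2
  b = a
  t = 9
  return u
After copy-propagate (7 stmts):
  v = 3
  a = 3
  z = 4
  u = 2
  b = 3
  t = 9
  return 2
After constant-fold (7 stmts):
  v = 3
  a = 3
  z = 4
  u = 2
  b = 3
  t = 9
  return 2
After dead-code-elim (1 stmts):
  return 2
Evaluate:
  v = 3  =>  v = 3
  a = v  =>  a = 3
  z = 4  =>  z = 4
  u = 0 + 2  =>  u = 2
  b = a  =>  b = 3
  t = 9 - 0  =>  t = 9
  return u = 2

Answer: 2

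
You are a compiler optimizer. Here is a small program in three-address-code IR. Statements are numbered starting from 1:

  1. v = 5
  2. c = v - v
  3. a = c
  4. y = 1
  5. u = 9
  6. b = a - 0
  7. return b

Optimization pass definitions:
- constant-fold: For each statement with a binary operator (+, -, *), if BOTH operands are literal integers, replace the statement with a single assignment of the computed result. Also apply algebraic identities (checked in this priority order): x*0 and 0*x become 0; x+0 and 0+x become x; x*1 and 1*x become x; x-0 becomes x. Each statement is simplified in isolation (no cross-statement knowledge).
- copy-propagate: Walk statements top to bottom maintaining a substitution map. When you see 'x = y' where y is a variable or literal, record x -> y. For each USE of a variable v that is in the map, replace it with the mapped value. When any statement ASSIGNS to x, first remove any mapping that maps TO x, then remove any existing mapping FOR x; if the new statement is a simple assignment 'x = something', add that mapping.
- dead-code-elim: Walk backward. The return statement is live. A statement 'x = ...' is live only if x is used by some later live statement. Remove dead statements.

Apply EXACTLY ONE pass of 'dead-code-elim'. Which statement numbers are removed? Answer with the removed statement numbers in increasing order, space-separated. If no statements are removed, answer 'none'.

Backward liveness scan:
Stmt 1 'v = 5': KEEP (v is live); live-in = []
Stmt 2 'c = v - v': KEEP (c is live); live-in = ['v']
Stmt 3 'a = c': KEEP (a is live); live-in = ['c']
Stmt 4 'y = 1': DEAD (y not in live set ['a'])
Stmt 5 'u = 9': DEAD (u not in live set ['a'])
Stmt 6 'b = a - 0': KEEP (b is live); live-in = ['a']
Stmt 7 'return b': KEEP (return); live-in = ['b']
Removed statement numbers: [4, 5]
Surviving IR:
  v = 5
  c = v - v
  a = c
  b = a - 0
  return b

Answer: 4 5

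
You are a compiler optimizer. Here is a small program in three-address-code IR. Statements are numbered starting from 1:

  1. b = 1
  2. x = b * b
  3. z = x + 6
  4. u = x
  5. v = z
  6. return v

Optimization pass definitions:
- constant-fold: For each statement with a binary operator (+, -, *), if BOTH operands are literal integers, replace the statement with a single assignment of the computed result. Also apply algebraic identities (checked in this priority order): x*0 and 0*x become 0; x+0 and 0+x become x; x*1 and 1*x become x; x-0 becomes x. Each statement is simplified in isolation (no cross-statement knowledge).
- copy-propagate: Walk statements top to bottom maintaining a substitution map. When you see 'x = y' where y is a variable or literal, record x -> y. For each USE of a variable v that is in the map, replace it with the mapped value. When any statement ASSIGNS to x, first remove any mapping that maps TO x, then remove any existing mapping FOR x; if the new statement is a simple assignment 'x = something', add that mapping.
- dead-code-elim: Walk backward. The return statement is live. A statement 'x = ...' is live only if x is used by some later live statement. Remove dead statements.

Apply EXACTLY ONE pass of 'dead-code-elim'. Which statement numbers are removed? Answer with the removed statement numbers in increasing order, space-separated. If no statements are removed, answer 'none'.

Backward liveness scan:
Stmt 1 'b = 1': KEEP (b is live); live-in = []
Stmt 2 'x = b * b': KEEP (x is live); live-in = ['b']
Stmt 3 'z = x + 6': KEEP (z is live); live-in = ['x']
Stmt 4 'u = x': DEAD (u not in live set ['z'])
Stmt 5 'v = z': KEEP (v is live); live-in = ['z']
Stmt 6 'return v': KEEP (return); live-in = ['v']
Removed statement numbers: [4]
Surviving IR:
  b = 1
  x = b * b
  z = x + 6
  v = z
  return v

Answer: 4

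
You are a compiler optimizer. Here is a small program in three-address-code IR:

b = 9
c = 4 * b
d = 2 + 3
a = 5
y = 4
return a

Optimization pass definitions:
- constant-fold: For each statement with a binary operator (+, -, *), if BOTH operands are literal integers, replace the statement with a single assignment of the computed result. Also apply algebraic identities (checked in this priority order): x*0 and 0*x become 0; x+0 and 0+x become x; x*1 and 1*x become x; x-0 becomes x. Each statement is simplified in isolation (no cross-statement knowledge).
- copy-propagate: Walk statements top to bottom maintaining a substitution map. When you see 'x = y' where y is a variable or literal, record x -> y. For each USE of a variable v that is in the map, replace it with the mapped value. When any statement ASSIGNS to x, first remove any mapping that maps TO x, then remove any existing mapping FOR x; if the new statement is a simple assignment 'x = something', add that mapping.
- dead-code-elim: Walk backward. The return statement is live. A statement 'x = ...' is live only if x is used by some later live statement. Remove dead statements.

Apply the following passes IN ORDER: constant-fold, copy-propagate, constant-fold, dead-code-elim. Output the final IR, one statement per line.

Answer: return 5

Derivation:
Initial IR:
  b = 9
  c = 4 * b
  d = 2 + 3
  a = 5
  y = 4
  return a
After constant-fold (6 stmts):
  b = 9
  c = 4 * b
  d = 5
  a = 5
  y = 4
  return a
After copy-propagate (6 stmts):
  b = 9
  c = 4 * 9
  d = 5
  a = 5
  y = 4
  return 5
After constant-fold (6 stmts):
  b = 9
  c = 36
  d = 5
  a = 5
  y = 4
  return 5
After dead-code-elim (1 stmts):
  return 5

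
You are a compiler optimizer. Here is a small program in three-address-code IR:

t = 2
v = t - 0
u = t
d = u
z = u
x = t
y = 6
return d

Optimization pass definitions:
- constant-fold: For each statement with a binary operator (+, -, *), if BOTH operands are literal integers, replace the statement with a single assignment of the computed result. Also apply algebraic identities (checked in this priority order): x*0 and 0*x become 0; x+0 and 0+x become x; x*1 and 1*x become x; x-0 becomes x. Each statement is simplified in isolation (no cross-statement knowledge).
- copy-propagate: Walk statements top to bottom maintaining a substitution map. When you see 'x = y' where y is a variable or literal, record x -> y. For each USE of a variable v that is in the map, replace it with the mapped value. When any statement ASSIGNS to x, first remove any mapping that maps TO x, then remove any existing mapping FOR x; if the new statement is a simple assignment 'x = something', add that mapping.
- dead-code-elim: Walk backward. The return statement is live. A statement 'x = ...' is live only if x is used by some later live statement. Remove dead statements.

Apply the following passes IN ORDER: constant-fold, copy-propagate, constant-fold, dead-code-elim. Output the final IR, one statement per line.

Answer: return 2

Derivation:
Initial IR:
  t = 2
  v = t - 0
  u = t
  d = u
  z = u
  x = t
  y = 6
  return d
After constant-fold (8 stmts):
  t = 2
  v = t
  u = t
  d = u
  z = u
  x = t
  y = 6
  return d
After copy-propagate (8 stmts):
  t = 2
  v = 2
  u = 2
  d = 2
  z = 2
  x = 2
  y = 6
  return 2
After constant-fold (8 stmts):
  t = 2
  v = 2
  u = 2
  d = 2
  z = 2
  x = 2
  y = 6
  return 2
After dead-code-elim (1 stmts):
  return 2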